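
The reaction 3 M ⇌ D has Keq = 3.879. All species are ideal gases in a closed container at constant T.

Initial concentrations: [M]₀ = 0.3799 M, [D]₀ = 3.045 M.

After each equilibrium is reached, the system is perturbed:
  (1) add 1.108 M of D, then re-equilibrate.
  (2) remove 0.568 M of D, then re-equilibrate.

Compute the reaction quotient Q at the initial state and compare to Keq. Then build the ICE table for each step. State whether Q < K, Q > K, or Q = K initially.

Q₀ = 55.54 vs Keq = 3.879 ⇒ Q>K, reverse
Step 1:
                  M         D
  Initial    0.3799     3.045
  Change     0.5246   -0.1749
  Equil      0.9045      2.87
  solve Keq expr → x = -0.1749; check Q = 3.879
Then add 1.108 M of D.
Step 2:
                  M         D
  Initial    0.9045     3.978
  Change     0.1011  -0.03371
  Equil       1.006     3.944
  solve Keq expr → x = -0.03371; check Q = 3.879
Then remove 0.568 M of D.
Step 3:
                  M         D
  Initial     1.006     3.376
  Change   -0.04925   0.01642
  Equil      0.9563     3.393
  solve Keq expr → x = 0.01642; check Q = 3.879

Q₀ = 55.54; Q > K (proceeds reverse)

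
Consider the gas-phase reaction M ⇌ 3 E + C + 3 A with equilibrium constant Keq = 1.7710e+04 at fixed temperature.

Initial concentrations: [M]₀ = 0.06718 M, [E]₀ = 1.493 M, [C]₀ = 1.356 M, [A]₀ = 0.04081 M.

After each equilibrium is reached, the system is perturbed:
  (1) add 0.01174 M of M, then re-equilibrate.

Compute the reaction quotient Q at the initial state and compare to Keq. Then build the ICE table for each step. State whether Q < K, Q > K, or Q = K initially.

Q₀ = 0.004566 vs Keq = 1.7710e+04 ⇒ Q<K, forward
Step 1:
                    M           E           C           A
  I           0.06718       1.493       1.356     0.04081
  C          -0.06717      0.2015     0.06717      0.2015
  E        5.5644e-06       1.695       1.423      0.2423
  solve Keq expr → x = 0.06717; check Q = 1.7710e+04
Then add 0.01174 M of M.
Step 2:
                    M           E           C           A
  I           0.01175       1.695       1.423      0.2423
  C          -0.01174     0.03521     0.01174     0.03521
  E        8.9647e-06        1.73       1.435      0.2775
  solve Keq expr → x = 0.01174; check Q = 1.7710e+04

Q₀ = 0.004566; Q < K (proceeds forward)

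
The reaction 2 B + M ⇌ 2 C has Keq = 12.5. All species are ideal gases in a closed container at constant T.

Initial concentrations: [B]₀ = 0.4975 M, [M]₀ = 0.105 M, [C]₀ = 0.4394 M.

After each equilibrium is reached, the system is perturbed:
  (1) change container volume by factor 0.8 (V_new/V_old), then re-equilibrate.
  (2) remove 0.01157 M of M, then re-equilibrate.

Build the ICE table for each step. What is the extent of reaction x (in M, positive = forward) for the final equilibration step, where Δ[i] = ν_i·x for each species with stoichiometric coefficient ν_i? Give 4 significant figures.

Q₀ = 7.429 vs Keq = 12.5 ⇒ Q<K, forward
Step 1:
                   B          M          C
  Initial     0.4975      0.105     0.4394
  Change    -0.03771   -0.01886    0.03771
  Equil       0.4598    0.08614     0.4771
  solve Keq expr → x = 0.01886; check Q = 12.5
Then change container volume by factor 0.8 (V_new/V_old).
Step 2:
                   B          M          C
  Initial     0.5747     0.1077     0.5964
  Change    -0.01907  -0.009534    0.01907
  Equil       0.5557    0.09814     0.6155
  solve Keq expr → x = 0.009534; check Q = 12.5
Then remove 0.01157 M of M.
Step 3:
                   B          M          C
  Initial     0.5557    0.08657     0.6155
  Change     0.01007   0.005035   -0.01007
  Equil       0.5657    0.09161     0.6054
  solve Keq expr → x = -0.005035; check Q = 12.5

x = -0.005035 M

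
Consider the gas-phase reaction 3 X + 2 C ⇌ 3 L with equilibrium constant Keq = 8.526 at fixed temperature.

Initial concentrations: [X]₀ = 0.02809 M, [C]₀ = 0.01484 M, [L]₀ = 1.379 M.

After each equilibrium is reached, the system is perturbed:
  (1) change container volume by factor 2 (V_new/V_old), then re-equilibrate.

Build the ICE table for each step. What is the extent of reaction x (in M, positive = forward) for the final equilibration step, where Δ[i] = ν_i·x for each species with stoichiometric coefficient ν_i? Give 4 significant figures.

x = -0.02028 M

Q₀ = 5.3724e+08 vs Keq = 8.526 ⇒ Q>K, reverse
Step 1:
                  X         C         L
  I         0.02809   0.01484     1.379
  C          0.6223    0.4149   -0.6223
  E          0.6504    0.4297    0.7567
  solve Keq expr → x = -0.2074; check Q = 8.526
Then change container volume by factor 2 (V_new/V_old).
Step 2:
                  X         C         L
  I          0.3252    0.2149    0.3783
  C         0.06084   0.04056  -0.06084
  E          0.3861    0.2554    0.3175
  solve Keq expr → x = -0.02028; check Q = 8.526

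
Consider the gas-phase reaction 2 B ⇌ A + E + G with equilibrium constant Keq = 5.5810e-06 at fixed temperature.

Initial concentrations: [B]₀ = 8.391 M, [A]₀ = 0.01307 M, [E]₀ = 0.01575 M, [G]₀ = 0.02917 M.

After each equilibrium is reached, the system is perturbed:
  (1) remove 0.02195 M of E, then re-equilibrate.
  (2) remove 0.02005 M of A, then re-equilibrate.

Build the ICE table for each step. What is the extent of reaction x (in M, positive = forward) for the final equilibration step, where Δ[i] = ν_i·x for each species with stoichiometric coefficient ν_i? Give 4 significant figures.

x = 0.006893 M

Q₀ = 8.5284e-08 vs Keq = 5.5810e-06 ⇒ Q<K, forward
Step 1:
                  B         A         E         G
  I           8.391   0.01307   0.01575   0.02917
  C         -0.1072   0.05362   0.05362   0.05362
  E           8.284   0.06669   0.06937   0.08279
  solve Keq expr → x = 0.05362; check Q = 5.5810e-06
Then remove 0.02195 M of E.
Step 2:
                  B         A         E         G
  I           8.284   0.06669   0.04742   0.08279
  C        -0.01671  0.008353  0.008353  0.008353
  E           8.267   0.07504   0.05577   0.09114
  solve Keq expr → x = 0.008353; check Q = 5.5810e-06
Then remove 0.02005 M of A.
Step 3:
                  B         A         E         G
  I           8.267   0.05499   0.05577   0.09114
  C        -0.01379  0.006893  0.006893  0.006893
  E           8.253   0.06188   0.06266   0.09803
  solve Keq expr → x = 0.006893; check Q = 5.5810e-06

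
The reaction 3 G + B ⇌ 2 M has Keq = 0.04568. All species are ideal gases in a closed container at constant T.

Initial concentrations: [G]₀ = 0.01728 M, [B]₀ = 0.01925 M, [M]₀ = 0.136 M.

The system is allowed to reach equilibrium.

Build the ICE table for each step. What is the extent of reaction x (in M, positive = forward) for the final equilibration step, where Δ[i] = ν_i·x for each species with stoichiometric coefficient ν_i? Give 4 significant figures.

Q₀ = 1.8622e+05 vs Keq = 0.04568 ⇒ Q>K, reverse
Step 1:
                    G           B           M
  I           0.01728     0.01925       0.136
  C            0.1949     0.06497     -0.1299
  E            0.2122     0.08422    0.006062
  solve Keq expr → x = -0.06497; check Q = 0.04568

x = -0.06497 M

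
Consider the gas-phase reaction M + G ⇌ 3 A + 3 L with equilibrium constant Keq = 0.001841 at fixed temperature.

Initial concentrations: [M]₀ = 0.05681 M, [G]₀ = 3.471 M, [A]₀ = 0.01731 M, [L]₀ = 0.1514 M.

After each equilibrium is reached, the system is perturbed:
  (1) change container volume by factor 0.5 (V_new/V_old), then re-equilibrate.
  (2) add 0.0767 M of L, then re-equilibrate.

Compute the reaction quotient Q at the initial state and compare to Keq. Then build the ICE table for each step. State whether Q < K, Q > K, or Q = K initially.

Q₀ = 9.1283e-08; Q < K (proceeds forward)

Q₀ = 9.1283e-08 vs Keq = 0.001841 ⇒ Q<K, forward
Step 1:
                  M         G         A         L
  Initial   0.05681     3.471   0.01731    0.1514
  Change   -0.04438  -0.04438    0.1331    0.1331
  Equil     0.01243     3.427    0.1504    0.2845
  solve Keq expr → x = 0.04438; check Q = 0.001841
Then change container volume by factor 0.5 (V_new/V_old).
Step 2:
                  M         G         A         L
  Initial   0.02487     6.853    0.3009    0.5691
  Change    0.03487   0.03487   -0.1046   -0.1046
  Equil     0.05974     6.888    0.1963    0.4645
  solve Keq expr → x = -0.03487; check Q = 0.001841
Then add 0.0767 M of L.
Step 3:
                  M         G         A         L
  Initial   0.05974     6.888    0.1963    0.5412
  Change   0.005661  0.005661  -0.01698  -0.01698
  Equil      0.0654     6.894    0.1793    0.5242
  solve Keq expr → x = -0.005661; check Q = 0.001841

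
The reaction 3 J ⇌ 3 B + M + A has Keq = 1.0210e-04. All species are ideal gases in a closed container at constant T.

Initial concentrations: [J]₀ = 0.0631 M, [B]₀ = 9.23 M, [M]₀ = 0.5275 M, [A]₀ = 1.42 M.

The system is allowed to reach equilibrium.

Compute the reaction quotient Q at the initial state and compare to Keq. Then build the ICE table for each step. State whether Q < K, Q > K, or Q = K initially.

Q₀ = 2.3444e+06 vs Keq = 1.0210e-04 ⇒ Q>K, reverse
Step 1:
                    J           B           M           A
  init         0.0631        9.23      0.5275        1.42
  Δ             1.582      -1.582     -0.5275     -0.5275
  eq            1.646       7.648  1.1398e-06      0.8925
  solve Keq expr → x = -0.5275; check Q = 1.0210e-04

Q₀ = 2.3444e+06; Q > K (proceeds reverse)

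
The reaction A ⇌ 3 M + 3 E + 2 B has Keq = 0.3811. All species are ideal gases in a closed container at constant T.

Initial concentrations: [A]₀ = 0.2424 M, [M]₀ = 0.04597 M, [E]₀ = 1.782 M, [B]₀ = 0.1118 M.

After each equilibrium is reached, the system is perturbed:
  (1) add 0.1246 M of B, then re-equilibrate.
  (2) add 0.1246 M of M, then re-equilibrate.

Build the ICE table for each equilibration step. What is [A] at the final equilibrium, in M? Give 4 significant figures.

[A]_eq = 0.171 M

Q₀ = 2.8346e-05 vs Keq = 0.3811 ⇒ Q<K, forward
Step 1:
                    A           M           E           B
  I            0.2424     0.04597       1.782      0.1118
  C           -0.1082      0.3245      0.3245      0.2163
  E            0.1342      0.3704       2.106      0.3281
  solve Keq expr → x = 0.1082; check Q = 0.3811
Then add 0.1246 M of B.
Step 2:
                    A           M           E           B
  I            0.1342      0.3704       2.106      0.4527
  C           0.01391    -0.04172    -0.04172    -0.02781
  E            0.1481      0.3287       2.065      0.4249
  solve Keq expr → x = -0.01391; check Q = 0.3811
Then add 0.1246 M of M.
Step 3:
                    A           M           E           B
  I            0.1481      0.4533       2.065      0.4249
  C           0.02285    -0.06855    -0.06855     -0.0457
  E             0.171      0.3848       1.996      0.3792
  solve Keq expr → x = -0.02285; check Q = 0.3811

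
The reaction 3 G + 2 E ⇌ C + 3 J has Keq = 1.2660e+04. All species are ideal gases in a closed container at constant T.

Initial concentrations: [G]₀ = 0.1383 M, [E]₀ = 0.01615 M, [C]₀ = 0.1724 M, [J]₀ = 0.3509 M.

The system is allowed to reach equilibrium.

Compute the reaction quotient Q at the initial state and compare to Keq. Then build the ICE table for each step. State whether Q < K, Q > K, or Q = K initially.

Q₀ = 1.0796e+04; Q < K (proceeds forward)

Q₀ = 1.0796e+04 vs Keq = 1.2660e+04 ⇒ Q<K, forward
Step 1:
                    G           E           C           J
  init         0.1383     0.01615      0.1724      0.3509
  Δ         -0.001358 -9.0560e-04  4.5280e-04    0.001358
  eq           0.1369     0.01524      0.1729      0.3523
  solve Keq expr → x = 4.5280e-04; check Q = 1.2660e+04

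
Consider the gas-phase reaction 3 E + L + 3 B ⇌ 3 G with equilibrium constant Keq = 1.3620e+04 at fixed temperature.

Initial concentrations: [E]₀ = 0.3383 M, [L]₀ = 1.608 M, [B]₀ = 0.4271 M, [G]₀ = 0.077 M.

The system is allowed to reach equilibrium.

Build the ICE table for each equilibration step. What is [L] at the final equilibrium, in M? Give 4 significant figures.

[L]_eq = 1.52 M

Q₀ = 0.09412 vs Keq = 1.3620e+04 ⇒ Q<K, forward
Step 1:
                   E          L          B          G
  init        0.3383      1.608     0.4271      0.077
  Δ          -0.2629   -0.08764    -0.2629     0.2629
  eq         0.07539       1.52     0.1642     0.3399
  solve Keq expr → x = 0.08764; check Q = 1.3620e+04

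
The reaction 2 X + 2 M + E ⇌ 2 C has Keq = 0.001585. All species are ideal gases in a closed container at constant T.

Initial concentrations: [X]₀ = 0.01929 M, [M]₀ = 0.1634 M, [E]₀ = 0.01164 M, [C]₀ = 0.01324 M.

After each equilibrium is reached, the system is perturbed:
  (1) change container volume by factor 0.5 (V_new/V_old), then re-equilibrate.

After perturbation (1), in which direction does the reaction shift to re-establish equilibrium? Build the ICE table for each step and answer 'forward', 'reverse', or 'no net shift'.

Direction: forward

Q₀ = 1516 vs Keq = 0.001585 ⇒ Q>K, reverse
Step 1:
                   X          M          E          C
  I          0.01929     0.1634    0.01164    0.01324
  C          0.01321    0.01321   0.006605   -0.01321
  E           0.0325     0.1766    0.01824 3.0865e-05
  solve Keq expr → x = -0.006605; check Q = 0.001585
Then change container volume by factor 0.5 (V_new/V_old).
Step 2:
                   X          M          E          C
  I            0.065     0.3532    0.03649 6.1730e-05
  C       -1.1238e-04 -1.1238e-04 -5.6189e-05 1.1238e-04
  E          0.06489     0.3531    0.03643 1.7411e-04
  solve Keq expr → x = 5.6189e-05; check Q = 0.001585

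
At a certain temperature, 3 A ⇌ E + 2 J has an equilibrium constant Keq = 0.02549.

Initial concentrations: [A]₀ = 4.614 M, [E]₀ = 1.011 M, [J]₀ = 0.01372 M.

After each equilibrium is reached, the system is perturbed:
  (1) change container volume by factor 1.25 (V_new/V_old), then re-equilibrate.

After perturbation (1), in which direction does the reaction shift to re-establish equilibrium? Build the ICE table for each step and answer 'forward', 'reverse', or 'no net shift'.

Q₀ = 1.9374e-06 vs Keq = 0.02549 ⇒ Q<K, forward
Step 1:
                  A         E         J
  init        4.614     1.011   0.01372
  Δ           -1.23      0.41      0.82
  eq          3.384     1.421    0.8337
  solve Keq expr → x = 0.41; check Q = 0.02549
Then change container volume by factor 1.25 (V_new/V_old).
Step 2:
                  A         E         J
  init        2.707     1.137     0.667
  Δ               0         0         0
  eq          2.707     1.137     0.667
  solve Keq expr → x = 0; check Q = 0.02549

Direction: no net shift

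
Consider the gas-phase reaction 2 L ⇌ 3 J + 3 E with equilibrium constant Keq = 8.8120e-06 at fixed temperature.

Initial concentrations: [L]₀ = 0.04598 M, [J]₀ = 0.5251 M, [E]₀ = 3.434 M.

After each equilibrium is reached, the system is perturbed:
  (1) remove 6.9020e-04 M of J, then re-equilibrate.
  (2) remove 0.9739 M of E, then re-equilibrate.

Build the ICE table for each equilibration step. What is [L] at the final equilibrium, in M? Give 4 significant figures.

Q₀ = 2773 vs Keq = 8.8120e-06 ⇒ Q>K, reverse
Step 1:
                   L          J          E
  I          0.04598     0.5251      3.434
  C           0.3475    -0.5213    -0.5213
  E           0.3935   0.003808      2.913
  solve Keq expr → x = -0.1738; check Q = 8.8120e-06
Then remove 6.9020e-04 M of J.
Step 2:
                   L          J          E
  I           0.3935   0.003118      2.913
  C       -4.5757e-04 6.8635e-04 6.8635e-04
  E           0.3931   0.003804      2.913
  solve Keq expr → x = 2.2878e-04; check Q = 8.8120e-06
Then remove 0.9739 M of E.
Step 3:
                   L          J          E
  I           0.3931   0.003804      1.939
  C        -0.001262   0.001892   0.001892
  E           0.3918   0.005697      1.941
  solve Keq expr → x = 6.3081e-04; check Q = 8.8120e-06

[L]_eq = 0.3918 M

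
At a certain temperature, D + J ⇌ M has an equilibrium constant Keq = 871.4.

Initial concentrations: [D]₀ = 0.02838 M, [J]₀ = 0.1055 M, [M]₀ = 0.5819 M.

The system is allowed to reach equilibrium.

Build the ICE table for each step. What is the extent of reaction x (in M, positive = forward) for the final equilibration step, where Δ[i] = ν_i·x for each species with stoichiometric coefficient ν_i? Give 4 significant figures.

Q₀ = 194.3 vs Keq = 871.4 ⇒ Q<K, forward
Step 1:
                  D         J         M
  Initial   0.02838    0.1055    0.5819
  Change   -0.02027  -0.02027   0.02027
  Equil    0.008108   0.08523    0.6022
  solve Keq expr → x = 0.02027; check Q = 871.4

x = 0.02027 M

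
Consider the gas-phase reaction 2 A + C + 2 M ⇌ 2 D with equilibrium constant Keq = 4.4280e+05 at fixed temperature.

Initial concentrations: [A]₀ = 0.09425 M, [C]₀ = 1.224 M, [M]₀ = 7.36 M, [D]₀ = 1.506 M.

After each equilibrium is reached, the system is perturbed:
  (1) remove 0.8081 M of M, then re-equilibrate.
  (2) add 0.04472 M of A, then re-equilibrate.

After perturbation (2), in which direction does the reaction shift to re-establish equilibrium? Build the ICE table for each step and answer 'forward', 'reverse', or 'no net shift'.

Direction: forward

Q₀ = 3.851 vs Keq = 4.4280e+05 ⇒ Q<K, forward
Step 1:
                   A          C          M          D
  Initial    0.09425      1.224       7.36      1.506
  Change    -0.09394   -0.04697   -0.09394    0.09394
  Equil   3.0501e-04      1.177      7.266        1.6
  solve Keq expr → x = 0.04697; check Q = 4.4280e+05
Then remove 0.8081 M of M.
Step 2:
                   A          C          M          D
  Initial 3.0501e-04      1.177      6.458        1.6
  Change  3.8153e-05 1.9077e-05 3.8153e-05 -3.8153e-05
  Equil   3.4316e-04      1.177      6.458        1.6
  solve Keq expr → x = -1.9077e-05; check Q = 4.4280e+05
Then add 0.04472 M of A.
Step 3:
                   A          C          M          D
  Initial    0.04506      1.177      6.458        1.6
  Change     -0.0447   -0.02235    -0.0447     0.0447
  Equil   3.5863e-04      1.155      6.413      1.645
  solve Keq expr → x = 0.02235; check Q = 4.4280e+05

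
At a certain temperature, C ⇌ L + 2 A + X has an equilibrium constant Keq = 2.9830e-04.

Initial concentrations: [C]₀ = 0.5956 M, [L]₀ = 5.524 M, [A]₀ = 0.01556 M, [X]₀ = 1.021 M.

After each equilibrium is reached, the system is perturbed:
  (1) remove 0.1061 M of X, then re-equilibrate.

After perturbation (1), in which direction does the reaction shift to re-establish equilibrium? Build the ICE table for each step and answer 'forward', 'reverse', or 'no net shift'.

Q₀ = 0.002293 vs Keq = 2.9830e-04 ⇒ Q>K, reverse
Step 1:
                  C         L         A         X
  init       0.5956     5.524   0.01556     1.021
  Δ        0.004954 -0.004954 -0.009908 -0.004954
  eq         0.6006     5.519  0.005652     1.016
  solve Keq expr → x = -0.004954; check Q = 2.9830e-04
Then remove 0.1061 M of X.
Step 2:
                  C         L         A         X
  init       0.6006     5.519  0.005652    0.9099
  Δ       -1.5952e-04 1.5952e-04 3.1904e-04 1.5952e-04
  eq         0.6004     5.519  0.005971    0.9101
  solve Keq expr → x = 1.5952e-04; check Q = 2.9830e-04

Direction: forward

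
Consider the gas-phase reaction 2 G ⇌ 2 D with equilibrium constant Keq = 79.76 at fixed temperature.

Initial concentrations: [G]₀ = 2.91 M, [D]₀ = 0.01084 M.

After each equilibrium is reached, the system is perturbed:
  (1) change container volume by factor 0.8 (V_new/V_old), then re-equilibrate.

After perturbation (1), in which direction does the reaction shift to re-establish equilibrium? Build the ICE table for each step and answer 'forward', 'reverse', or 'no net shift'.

Q₀ = 1.3876e-05 vs Keq = 79.76 ⇒ Q<K, forward
Step 1:
                   G          D
  init          2.91    0.01084
  Δ           -2.616      2.616
  eq          0.2941      2.627
  solve Keq expr → x = 1.308; check Q = 79.76
Then change container volume by factor 0.8 (V_new/V_old).
Step 2:
                   G          D
  init        0.3676      3.283
  Δ                0          0
  eq          0.3676      3.283
  solve Keq expr → x = 0; check Q = 79.76

Direction: no net shift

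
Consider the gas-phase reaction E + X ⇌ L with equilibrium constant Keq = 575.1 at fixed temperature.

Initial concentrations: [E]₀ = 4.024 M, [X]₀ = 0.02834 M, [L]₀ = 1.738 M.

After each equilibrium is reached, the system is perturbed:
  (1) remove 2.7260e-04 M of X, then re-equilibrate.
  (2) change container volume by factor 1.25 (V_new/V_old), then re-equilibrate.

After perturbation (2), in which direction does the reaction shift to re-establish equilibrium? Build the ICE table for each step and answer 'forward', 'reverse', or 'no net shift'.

Q₀ = 15.24 vs Keq = 575.1 ⇒ Q<K, forward
Step 1:
                    E           X           L
  I             4.024     0.02834       1.738
  C          -0.02757    -0.02757     0.02757
  E             3.996  7.6819e-04       1.766
  solve Keq expr → x = 0.02757; check Q = 575.1
Then remove 2.7260e-04 M of X.
Step 2:
                    E           X           L
  I             3.996  4.9559e-04       1.766
  C        2.7243e-04  2.7243e-04 -2.7243e-04
  E             3.997  7.6802e-04       1.765
  solve Keq expr → x = -2.7243e-04; check Q = 575.1
Then change container volume by factor 1.25 (V_new/V_old).
Step 3:
                    E           X           L
  I             3.197  6.1442e-04       1.412
  C        1.5348e-04  1.5348e-04 -1.5348e-04
  E             3.198  7.6790e-04       1.412
  solve Keq expr → x = -1.5348e-04; check Q = 575.1

Direction: reverse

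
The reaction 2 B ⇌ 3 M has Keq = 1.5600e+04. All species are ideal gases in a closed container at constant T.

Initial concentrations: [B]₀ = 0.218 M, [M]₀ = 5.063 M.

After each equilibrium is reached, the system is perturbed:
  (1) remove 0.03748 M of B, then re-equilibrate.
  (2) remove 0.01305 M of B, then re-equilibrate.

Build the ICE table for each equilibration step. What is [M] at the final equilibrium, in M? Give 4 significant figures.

[M]_eq = 5.173 M

Q₀ = 2731 vs Keq = 1.5600e+04 ⇒ Q<K, forward
Step 1:
                   B          M
  Initial      0.218      5.063
  Change     -0.1218     0.1827
  Equil      0.09619      5.246
  solve Keq expr → x = 0.0609; check Q = 1.5600e+04
Then remove 0.03748 M of B.
Step 2:
                   B          M
  Initial    0.05871      5.246
  Change       0.036     -0.054
  Equil      0.09471      5.192
  solve Keq expr → x = -0.018; check Q = 1.5600e+04
Then remove 0.01305 M of B.
Step 3:
                   B          M
  Initial    0.08166      5.192
  Change     0.01254    -0.0188
  Equil       0.0942      5.173
  solve Keq expr → x = -0.006268; check Q = 1.5600e+04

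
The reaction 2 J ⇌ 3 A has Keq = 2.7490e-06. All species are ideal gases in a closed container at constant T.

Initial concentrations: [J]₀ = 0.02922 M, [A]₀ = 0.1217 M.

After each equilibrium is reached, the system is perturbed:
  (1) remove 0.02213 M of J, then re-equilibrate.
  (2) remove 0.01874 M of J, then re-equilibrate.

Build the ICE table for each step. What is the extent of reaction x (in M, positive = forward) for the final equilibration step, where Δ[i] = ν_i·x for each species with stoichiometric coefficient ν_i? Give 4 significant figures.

x = -1.3520e-04 M

Q₀ = 2.111 vs Keq = 2.7490e-06 ⇒ Q>K, reverse
Step 1:
                   J          A
  init       0.02922     0.1217
  Δ          0.07901    -0.1185
  eq          0.1082   0.003181
  solve Keq expr → x = -0.03951; check Q = 2.7490e-06
Then remove 0.02213 M of J.
Step 2:
                   J          A
  init        0.0861   0.003181
  Δ       2.9582e-04 -4.4373e-04
  eq          0.0864   0.002738
  solve Keq expr → x = -1.4791e-04; check Q = 2.7490e-06
Then remove 0.01874 M of J.
Step 3:
                   J          A
  init       0.06766   0.002738
  Δ       2.7039e-04 -4.0559e-04
  eq         0.06793   0.002332
  solve Keq expr → x = -1.3520e-04; check Q = 2.7490e-06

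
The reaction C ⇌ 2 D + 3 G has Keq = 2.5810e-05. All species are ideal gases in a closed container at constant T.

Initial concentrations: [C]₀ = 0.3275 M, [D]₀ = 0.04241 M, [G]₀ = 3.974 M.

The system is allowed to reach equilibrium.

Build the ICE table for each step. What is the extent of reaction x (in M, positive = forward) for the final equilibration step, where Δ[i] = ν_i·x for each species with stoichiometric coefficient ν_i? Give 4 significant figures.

x = -0.02101 M

Q₀ = 0.3447 vs Keq = 2.5810e-05 ⇒ Q>K, reverse
Step 1:
                  C         D         G
  I          0.3275   0.04241     3.974
  C         0.02101  -0.04202  -0.06303
  E          0.3485 3.8777e-04     3.911
  solve Keq expr → x = -0.02101; check Q = 2.5810e-05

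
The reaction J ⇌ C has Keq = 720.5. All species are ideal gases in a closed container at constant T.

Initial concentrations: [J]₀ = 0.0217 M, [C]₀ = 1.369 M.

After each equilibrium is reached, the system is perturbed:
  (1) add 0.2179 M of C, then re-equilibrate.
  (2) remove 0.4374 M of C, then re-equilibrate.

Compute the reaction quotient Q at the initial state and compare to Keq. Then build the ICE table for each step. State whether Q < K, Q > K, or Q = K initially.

Q₀ = 63.09; Q < K (proceeds forward)

Q₀ = 63.09 vs Keq = 720.5 ⇒ Q<K, forward
Step 1:
                    J           C
  I            0.0217       1.369
  C          -0.01977     0.01977
  E          0.001928       1.389
  solve Keq expr → x = 0.01977; check Q = 720.5
Then add 0.2179 M of C.
Step 2:
                    J           C
  I          0.001928       1.607
  C        3.0201e-04 -3.0201e-04
  E           0.00223       1.606
  solve Keq expr → x = -3.0201e-04; check Q = 720.5
Then remove 0.4374 M of C.
Step 3:
                    J           C
  I           0.00223       1.169
  C       -6.0624e-04  6.0624e-04
  E          0.001623        1.17
  solve Keq expr → x = 6.0624e-04; check Q = 720.5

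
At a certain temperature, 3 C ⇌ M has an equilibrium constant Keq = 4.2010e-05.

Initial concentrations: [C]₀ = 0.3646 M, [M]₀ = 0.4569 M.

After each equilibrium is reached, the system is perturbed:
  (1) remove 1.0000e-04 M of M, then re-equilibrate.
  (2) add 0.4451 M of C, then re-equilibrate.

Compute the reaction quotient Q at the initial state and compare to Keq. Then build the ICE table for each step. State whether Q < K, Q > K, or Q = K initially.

Q₀ = 9.427; Q > K (proceeds reverse)

Q₀ = 9.427 vs Keq = 4.2010e-05 ⇒ Q>K, reverse
Step 1:
                  C         M
  Initial    0.3646    0.4569
  Change       1.37   -0.4567
  Equil       1.735 2.1927e-04
  solve Keq expr → x = -0.4567; check Q = 4.2010e-05
Then remove 1.0000e-04 M of M.
Step 2:
                  C         M
  Initial     1.735 1.1927e-04
  Change  -2.9966e-04 9.9886e-05
  Equil       1.734 2.1916e-04
  solve Keq expr → x = 9.9886e-05; check Q = 4.2010e-05
Then add 0.4451 M of C.
Step 3:
                  C         M
  Initial     2.179 2.1916e-04
  Change  -6.4606e-04 2.1535e-04
  Equil       2.179 4.3451e-04
  solve Keq expr → x = 2.1535e-04; check Q = 4.2010e-05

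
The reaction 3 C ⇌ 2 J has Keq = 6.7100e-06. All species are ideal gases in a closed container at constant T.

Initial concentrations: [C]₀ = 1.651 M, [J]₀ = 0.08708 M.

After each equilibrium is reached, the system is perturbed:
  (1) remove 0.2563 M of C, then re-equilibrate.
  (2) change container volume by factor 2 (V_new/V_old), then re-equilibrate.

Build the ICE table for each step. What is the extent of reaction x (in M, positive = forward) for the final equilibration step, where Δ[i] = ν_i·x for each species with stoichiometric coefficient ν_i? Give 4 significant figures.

Q₀ = 0.001685 vs Keq = 6.7100e-06 ⇒ Q>K, reverse
Step 1:
                  C         J
  init        1.651   0.08708
  Δ          0.1215  -0.08097
  eq          1.772  0.006113
  solve Keq expr → x = -0.04048; check Q = 6.7100e-06
Then remove 0.2563 M of C.
Step 2:
                  C         J
  init        1.516  0.006113
  Δ        0.001901 -0.001268
  eq          1.518  0.004845
  solve Keq expr → x = -6.3379e-04; check Q = 6.7100e-06
Then change container volume by factor 2 (V_new/V_old).
Step 3:
                  C         J
  init        0.759  0.002422
  Δ        0.001059 -7.0594e-04
  eq         0.7601  0.001717
  solve Keq expr → x = -3.5297e-04; check Q = 6.7100e-06

x = -3.5297e-04 M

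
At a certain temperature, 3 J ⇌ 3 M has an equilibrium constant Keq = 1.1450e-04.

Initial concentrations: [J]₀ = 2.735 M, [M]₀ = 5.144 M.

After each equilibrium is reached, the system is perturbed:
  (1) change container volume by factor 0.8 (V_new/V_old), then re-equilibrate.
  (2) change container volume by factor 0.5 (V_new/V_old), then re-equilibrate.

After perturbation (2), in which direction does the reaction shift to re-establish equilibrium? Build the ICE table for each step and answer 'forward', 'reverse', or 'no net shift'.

Q₀ = 6.653 vs Keq = 1.1450e-04 ⇒ Q>K, reverse
Step 1:
                   J          M
  init         2.735      5.144
  Δ            4.779     -4.779
  eq           7.514     0.3649
  solve Keq expr → x = -1.593; check Q = 1.1450e-04
Then change container volume by factor 0.8 (V_new/V_old).
Step 2:
                   J          M
  init         9.393     0.4561
  Δ                0          0
  eq           9.393     0.4561
  solve Keq expr → x = 0; check Q = 1.1450e-04
Then change container volume by factor 0.5 (V_new/V_old).
Step 3:
                   J          M
  init         18.79     0.9122
  Δ                0          0
  eq           18.79     0.9122
  solve Keq expr → x = 0; check Q = 1.1450e-04

Direction: no net shift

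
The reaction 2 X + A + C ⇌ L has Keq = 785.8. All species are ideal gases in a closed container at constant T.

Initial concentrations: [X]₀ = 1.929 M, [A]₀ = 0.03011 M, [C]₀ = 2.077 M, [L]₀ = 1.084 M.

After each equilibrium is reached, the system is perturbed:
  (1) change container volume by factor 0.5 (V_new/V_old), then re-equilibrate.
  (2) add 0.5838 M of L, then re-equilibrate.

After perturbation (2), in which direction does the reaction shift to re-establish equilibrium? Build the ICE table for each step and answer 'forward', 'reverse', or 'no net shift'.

Q₀ = 4.658 vs Keq = 785.8 ⇒ Q<K, forward
Step 1:
                  X         A         C         L
  I           1.929   0.03011     2.077     1.084
  C        -0.05982  -0.02991  -0.02991   0.02991
  E           1.869 1.9820e-04     2.047     1.114
  solve Keq expr → x = 0.02991; check Q = 785.8
Then change container volume by factor 0.5 (V_new/V_old).
Step 2:
                  X         A         C         L
  I           3.738 3.9640e-04     4.094     2.228
  C       -6.9364e-04 -3.4682e-04 -3.4682e-04 3.4682e-04
  E           3.738 4.9580e-05     4.094     2.228
  solve Keq expr → x = 3.4682e-04; check Q = 785.8
Then add 0.5838 M of L.
Step 3:
                  X         A         C         L
  I           3.738 4.9580e-05     4.094     2.812
  C       2.5978e-05 1.2989e-05 1.2989e-05 -1.2989e-05
  E           3.738 6.2569e-05     4.094     2.812
  solve Keq expr → x = -1.2989e-05; check Q = 785.8

Direction: reverse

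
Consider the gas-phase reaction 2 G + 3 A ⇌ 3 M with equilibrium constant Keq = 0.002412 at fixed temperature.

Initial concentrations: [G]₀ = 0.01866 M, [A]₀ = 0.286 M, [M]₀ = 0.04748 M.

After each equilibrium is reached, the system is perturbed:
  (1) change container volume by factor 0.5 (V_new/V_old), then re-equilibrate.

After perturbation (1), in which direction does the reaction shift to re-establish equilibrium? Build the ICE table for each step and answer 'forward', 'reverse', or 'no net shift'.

Q₀ = 13.14 vs Keq = 0.002412 ⇒ Q>K, reverse
Step 1:
                    G           A           M
  I           0.01866       0.286     0.04748
  C           0.02786     0.04179    -0.04179
  E           0.04652      0.3278    0.005686
  solve Keq expr → x = -0.01393; check Q = 0.002412
Then change container volume by factor 0.5 (V_new/V_old).
Step 2:
                    G           A           M
  I           0.09304      0.6556     0.01137
  C         -0.003999   -0.005999    0.005999
  E           0.08905      0.6496     0.01737
  solve Keq expr → x = 0.002; check Q = 0.002412

Direction: forward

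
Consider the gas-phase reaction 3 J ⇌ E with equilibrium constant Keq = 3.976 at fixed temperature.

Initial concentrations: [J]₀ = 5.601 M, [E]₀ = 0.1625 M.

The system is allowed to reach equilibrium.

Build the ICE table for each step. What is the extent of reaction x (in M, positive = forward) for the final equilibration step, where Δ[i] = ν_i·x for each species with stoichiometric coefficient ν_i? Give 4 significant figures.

Q₀ = 9.2482e-04 vs Keq = 3.976 ⇒ Q<K, forward
Step 1:
                   J          E
  Initial      5.601     0.1625
  Change      -4.837      1.612
  Equil       0.7642      1.775
  solve Keq expr → x = 1.612; check Q = 3.976

x = 1.612 M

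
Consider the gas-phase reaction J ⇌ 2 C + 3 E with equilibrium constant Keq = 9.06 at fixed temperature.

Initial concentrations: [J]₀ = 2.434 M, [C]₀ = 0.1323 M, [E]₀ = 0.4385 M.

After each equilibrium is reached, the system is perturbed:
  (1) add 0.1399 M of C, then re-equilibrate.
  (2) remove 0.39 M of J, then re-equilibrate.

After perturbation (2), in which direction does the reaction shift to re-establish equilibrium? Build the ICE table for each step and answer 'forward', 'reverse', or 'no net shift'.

Direction: reverse

Q₀ = 6.0633e-04 vs Keq = 9.06 ⇒ Q<K, forward
Step 1:
                  J         C         E
  init        2.434    0.1323    0.4385
  Δ         -0.5765     1.153     1.729
  eq          1.858     1.285     2.168
  solve Keq expr → x = 0.5765; check Q = 9.06
Then add 0.1399 M of C.
Step 2:
                  J         C         E
  init        1.858     1.425     2.168
  Δ         0.02709  -0.05419  -0.08128
  eq          1.885     1.371     2.087
  solve Keq expr → x = -0.02709; check Q = 9.06
Then remove 0.39 M of J.
Step 3:
                  J         C         E
  init        1.495     1.371     2.087
  Δ         0.02881  -0.05761  -0.08642
  eq          1.523     1.313         2
  solve Keq expr → x = -0.02881; check Q = 9.06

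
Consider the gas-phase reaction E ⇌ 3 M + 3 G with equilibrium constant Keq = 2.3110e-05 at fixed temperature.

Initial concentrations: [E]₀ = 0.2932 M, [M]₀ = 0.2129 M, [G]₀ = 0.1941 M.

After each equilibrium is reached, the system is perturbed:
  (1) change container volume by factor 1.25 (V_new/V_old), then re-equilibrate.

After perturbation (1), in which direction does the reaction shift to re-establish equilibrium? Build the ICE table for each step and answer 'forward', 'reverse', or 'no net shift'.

Q₀ = 2.4068e-04 vs Keq = 2.3110e-05 ⇒ Q>K, reverse
Step 1:
                   E          M          G
  init        0.2932     0.2129     0.1941
  Δ          0.02133     -0.064     -0.064
  eq          0.3145     0.1489     0.1301
  solve Keq expr → x = -0.02133; check Q = 2.3110e-05
Then change container volume by factor 1.25 (V_new/V_old).
Step 2:
                   E          M          G
  init        0.2516     0.1191     0.1041
  Δ        -0.007351    0.02205    0.02205
  eq          0.2443     0.1412     0.1261
  solve Keq expr → x = 0.007351; check Q = 2.3110e-05

Direction: forward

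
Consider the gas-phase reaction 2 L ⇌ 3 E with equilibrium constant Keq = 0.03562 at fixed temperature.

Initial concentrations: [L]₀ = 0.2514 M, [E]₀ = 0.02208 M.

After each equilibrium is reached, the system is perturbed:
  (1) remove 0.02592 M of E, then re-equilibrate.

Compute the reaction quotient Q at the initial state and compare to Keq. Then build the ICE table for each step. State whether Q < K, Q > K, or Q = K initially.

Q₀ = 1.7032e-04; Q < K (proceeds forward)

Q₀ = 1.7032e-04 vs Keq = 0.03562 ⇒ Q<K, forward
Step 1:
                    L           E
  Initial      0.2514     0.02208
  Change     -0.05851     0.08776
  Equil        0.1929      0.1098
  solve Keq expr → x = 0.02925; check Q = 0.03562
Then remove 0.02592 M of E.
Step 2:
                    L           E
  Initial      0.1929     0.08392
  Change     -0.01376     0.02063
  Equil        0.1791      0.1046
  solve Keq expr → x = 0.006878; check Q = 0.03562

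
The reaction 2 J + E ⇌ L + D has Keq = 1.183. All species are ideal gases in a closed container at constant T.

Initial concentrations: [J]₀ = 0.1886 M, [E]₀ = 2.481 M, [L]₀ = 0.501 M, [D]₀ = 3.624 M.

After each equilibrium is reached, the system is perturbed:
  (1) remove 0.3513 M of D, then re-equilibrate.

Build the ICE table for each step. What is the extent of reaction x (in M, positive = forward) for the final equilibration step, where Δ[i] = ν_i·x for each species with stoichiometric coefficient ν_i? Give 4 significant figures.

Q₀ = 20.57 vs Keq = 1.183 ⇒ Q>K, reverse
Step 1:
                  J         E         L         D
  I          0.1886     2.481     0.501     3.624
  C          0.3882    0.1941   -0.1941   -0.1941
  E          0.5768     2.675    0.3069      3.43
  solve Keq expr → x = -0.1941; check Q = 1.183
Then remove 0.3513 M of D.
Step 2:
                  J         E         L         D
  I          0.5768     2.675    0.3069     3.079
  C        -0.01971 -0.009857  0.009857  0.009857
  E           0.557     2.665    0.3168     3.088
  solve Keq expr → x = 0.009857; check Q = 1.183

x = 0.009857 M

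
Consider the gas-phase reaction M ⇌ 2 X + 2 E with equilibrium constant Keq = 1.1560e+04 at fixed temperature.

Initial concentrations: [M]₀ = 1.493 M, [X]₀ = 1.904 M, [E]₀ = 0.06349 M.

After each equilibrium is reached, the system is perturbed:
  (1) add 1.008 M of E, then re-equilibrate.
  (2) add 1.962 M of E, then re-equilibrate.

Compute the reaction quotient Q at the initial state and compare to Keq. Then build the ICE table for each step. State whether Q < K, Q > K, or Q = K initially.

Q₀ = 0.009788 vs Keq = 1.1560e+04 ⇒ Q<K, forward
Step 1:
                   M          X          E
  I            1.493      1.904    0.06349
  C           -1.475      2.949      2.949
  E          0.01849      4.853      3.013
  solve Keq expr → x = 1.475; check Q = 1.1560e+04
Then add 1.008 M of E.
Step 2:
                   M          X          E
  I          0.01849      4.853      4.021
  C          0.01363   -0.02727   -0.02727
  E          0.03212      4.826      3.993
  solve Keq expr → x = -0.01363; check Q = 1.1560e+04
Then add 1.962 M of E.
Step 3:
                   M          X          E
  I          0.03212      4.826      5.955
  C          0.03558   -0.07116   -0.07116
  E          0.06771      4.755      5.884
  solve Keq expr → x = -0.03558; check Q = 1.1560e+04

Q₀ = 0.009788; Q < K (proceeds forward)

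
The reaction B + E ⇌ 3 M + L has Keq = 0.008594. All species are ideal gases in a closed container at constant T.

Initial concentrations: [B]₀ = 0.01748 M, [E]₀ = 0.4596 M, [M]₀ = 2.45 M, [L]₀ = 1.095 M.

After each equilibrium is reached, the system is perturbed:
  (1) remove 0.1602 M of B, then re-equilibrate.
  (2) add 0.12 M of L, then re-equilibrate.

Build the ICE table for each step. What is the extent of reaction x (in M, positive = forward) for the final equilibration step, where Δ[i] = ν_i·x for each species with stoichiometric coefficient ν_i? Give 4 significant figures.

Q₀ = 2004 vs Keq = 0.008594 ⇒ Q>K, reverse
Step 1:
                    B           E           M           L
  init        0.01748      0.4596        2.45       1.095
  Δ            0.7255      0.7255      -2.176     -0.7255
  eq            0.743       1.185      0.2736      0.3695
  solve Keq expr → x = -0.7255; check Q = 0.008594
Then remove 0.1602 M of B.
Step 2:
                    B           E           M           L
  init         0.5828       1.185      0.2736      0.3695
  Δ          0.006173    0.006173    -0.01852   -0.006173
  eq           0.5889       1.191      0.2551      0.3634
  solve Keq expr → x = -0.006173; check Q = 0.008594
Then add 0.12 M of L.
Step 3:
                    B           E           M           L
  init         0.5889       1.191      0.2551      0.4834
  Δ          0.006892    0.006892    -0.02068   -0.006892
  eq           0.5958       1.198      0.2344      0.4765
  solve Keq expr → x = -0.006892; check Q = 0.008594

x = -0.006892 M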